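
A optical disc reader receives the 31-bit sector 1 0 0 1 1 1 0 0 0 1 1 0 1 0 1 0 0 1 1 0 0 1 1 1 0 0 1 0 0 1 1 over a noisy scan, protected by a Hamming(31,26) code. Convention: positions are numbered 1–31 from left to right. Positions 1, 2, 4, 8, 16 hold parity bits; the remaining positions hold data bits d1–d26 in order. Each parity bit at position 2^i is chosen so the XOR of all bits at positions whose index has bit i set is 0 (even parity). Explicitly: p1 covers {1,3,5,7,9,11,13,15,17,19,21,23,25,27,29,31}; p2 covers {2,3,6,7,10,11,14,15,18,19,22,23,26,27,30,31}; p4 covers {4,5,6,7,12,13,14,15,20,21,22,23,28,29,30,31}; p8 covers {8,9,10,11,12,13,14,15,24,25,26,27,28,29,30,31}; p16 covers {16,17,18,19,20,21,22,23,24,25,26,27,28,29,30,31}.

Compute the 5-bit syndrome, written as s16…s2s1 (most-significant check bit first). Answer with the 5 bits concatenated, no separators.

s1 (pos 1,3,5,7,9,11,13,15,17,19,21,23,25,27,29,31): 1⊕0⊕1⊕0⊕0⊕1⊕1⊕1⊕0⊕1⊕0⊕1⊕0⊕1⊕0⊕1 = 1
s2 (pos 2,3,6,7,10,11,14,15,18,19,22,23,26,27,30,31): 0⊕0⊕1⊕0⊕1⊕1⊕0⊕1⊕1⊕1⊕1⊕1⊕0⊕1⊕1⊕1 = 1
s4 (pos 4,5,6,7,12,13,14,15,20,21,22,23,28,29,30,31): 1⊕1⊕1⊕0⊕0⊕1⊕0⊕1⊕0⊕0⊕1⊕1⊕0⊕0⊕1⊕1 = 1
s8 (pos 8,9,10,11,12,13,14,15,24,25,26,27,28,29,30,31): 0⊕0⊕1⊕1⊕0⊕1⊕0⊕1⊕1⊕0⊕0⊕1⊕0⊕0⊕1⊕1 = 0
s16 (pos 16,17,18,19,20,21,22,23,24,25,26,27,28,29,30,31): 0⊕0⊕1⊕1⊕0⊕0⊕1⊕1⊕1⊕0⊕0⊕1⊕0⊕0⊕1⊕1 = 0
Syndrome s16…s1 = 00111 → error at position 7.

00111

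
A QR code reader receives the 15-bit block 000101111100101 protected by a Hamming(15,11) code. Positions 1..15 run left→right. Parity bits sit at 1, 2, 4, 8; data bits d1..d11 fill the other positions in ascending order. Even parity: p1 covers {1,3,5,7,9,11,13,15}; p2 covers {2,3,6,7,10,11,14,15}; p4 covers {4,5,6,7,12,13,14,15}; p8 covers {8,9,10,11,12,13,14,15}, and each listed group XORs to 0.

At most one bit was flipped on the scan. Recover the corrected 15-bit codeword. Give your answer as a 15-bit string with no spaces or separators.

000101111101101

s1 (pos 1,3,5,7,9,11,13,15): 0⊕0⊕0⊕1⊕1⊕0⊕1⊕1 = 0
s2 (pos 2,3,6,7,10,11,14,15): 0⊕0⊕1⊕1⊕1⊕0⊕0⊕1 = 0
s4 (pos 4,5,6,7,12,13,14,15): 1⊕0⊕1⊕1⊕0⊕1⊕0⊕1 = 1
s8 (pos 8,9,10,11,12,13,14,15): 1⊕1⊕1⊕0⊕0⊕1⊕0⊕1 = 1
Syndrome s8…s1 = 1100 → error at position 12.
Flip position 12: 000101111100101 → 000101111101101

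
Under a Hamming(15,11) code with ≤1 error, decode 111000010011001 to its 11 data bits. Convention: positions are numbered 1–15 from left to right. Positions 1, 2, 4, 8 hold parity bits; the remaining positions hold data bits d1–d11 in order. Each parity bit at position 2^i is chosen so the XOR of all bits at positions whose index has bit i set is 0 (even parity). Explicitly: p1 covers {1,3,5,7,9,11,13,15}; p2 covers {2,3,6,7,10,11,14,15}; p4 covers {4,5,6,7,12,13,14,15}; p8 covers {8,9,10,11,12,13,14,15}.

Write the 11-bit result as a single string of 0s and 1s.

10000011001

s1 (pos 1,3,5,7,9,11,13,15): 1⊕1⊕0⊕0⊕0⊕1⊕0⊕1 = 0
s2 (pos 2,3,6,7,10,11,14,15): 1⊕1⊕0⊕0⊕0⊕1⊕0⊕1 = 0
s4 (pos 4,5,6,7,12,13,14,15): 0⊕0⊕0⊕0⊕1⊕0⊕0⊕1 = 0
s8 (pos 8,9,10,11,12,13,14,15): 1⊕0⊕0⊕1⊕1⊕0⊕0⊕1 = 0
Syndrome s8…s1 = 0000 → no error.
Read data bits from positions 3,5,6,7,9,10,11,12,13,14,15: 10000011001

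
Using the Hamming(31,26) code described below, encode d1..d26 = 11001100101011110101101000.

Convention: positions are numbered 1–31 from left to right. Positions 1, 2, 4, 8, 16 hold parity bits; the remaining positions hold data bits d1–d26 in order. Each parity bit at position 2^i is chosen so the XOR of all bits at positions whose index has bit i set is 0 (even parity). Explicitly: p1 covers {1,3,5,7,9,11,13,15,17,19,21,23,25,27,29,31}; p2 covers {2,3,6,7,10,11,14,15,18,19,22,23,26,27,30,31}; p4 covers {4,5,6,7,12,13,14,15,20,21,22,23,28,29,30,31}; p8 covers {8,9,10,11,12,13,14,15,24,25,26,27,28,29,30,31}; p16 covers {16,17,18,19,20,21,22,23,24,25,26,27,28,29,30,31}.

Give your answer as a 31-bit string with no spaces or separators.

1111100111001010011110101101000

Place data at non-parity positions: p1 p2 1 p4 1 0 0 p8 1 1 0 0 1 0 1 p16 0 1 1 1 1 0 1 0 1 1 0 1 0 0 0
p1 (pos 1,3,5,7,9,11,13,15,17,19,21,23,25,27,29,31): XOR of data positions = 1⊕1⊕0⊕1⊕0⊕1⊕1⊕0⊕1⊕1⊕1⊕1⊕0⊕0⊕0 = 1
p2 (pos 2,3,6,7,10,11,14,15,18,19,22,23,26,27,30,31): XOR of data positions = 1⊕0⊕0⊕1⊕0⊕0⊕1⊕1⊕1⊕0⊕1⊕1⊕0⊕0⊕0 = 1
p4 (pos 4,5,6,7,12,13,14,15,20,21,22,23,28,29,30,31): XOR of data positions = 1⊕0⊕0⊕0⊕1⊕0⊕1⊕1⊕1⊕0⊕1⊕1⊕0⊕0⊕0 = 1
p8 (pos 8,9,10,11,12,13,14,15,24,25,26,27,28,29,30,31): XOR of data positions = 1⊕1⊕0⊕0⊕1⊕0⊕1⊕0⊕1⊕1⊕0⊕1⊕0⊕0⊕0 = 1
p16 (pos 16,17,18,19,20,21,22,23,24,25,26,27,28,29,30,31): XOR of data positions = 0⊕1⊕1⊕1⊕1⊕0⊕1⊕0⊕1⊕1⊕0⊕1⊕0⊕0⊕0 = 0
Codeword: 1111100111001010011110101101000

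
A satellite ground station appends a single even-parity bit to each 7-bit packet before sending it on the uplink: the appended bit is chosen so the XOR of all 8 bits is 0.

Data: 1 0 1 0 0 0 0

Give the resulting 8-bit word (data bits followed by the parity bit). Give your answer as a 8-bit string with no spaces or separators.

XOR of the 7 data bits: 1⊕0⊕1⊕0⊕0⊕0⊕0 = 0
Parity bit = 0 (so all 8 bits XOR to 0).

10100000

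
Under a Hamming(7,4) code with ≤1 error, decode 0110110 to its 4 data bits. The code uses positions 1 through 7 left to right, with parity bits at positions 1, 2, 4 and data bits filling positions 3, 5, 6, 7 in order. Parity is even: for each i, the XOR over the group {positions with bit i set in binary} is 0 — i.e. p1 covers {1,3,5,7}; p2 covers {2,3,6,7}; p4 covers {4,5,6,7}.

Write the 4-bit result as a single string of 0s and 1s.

1110

s1 (pos 1,3,5,7): 0⊕1⊕1⊕0 = 0
s2 (pos 2,3,6,7): 1⊕1⊕1⊕0 = 1
s4 (pos 4,5,6,7): 0⊕1⊕1⊕0 = 0
Syndrome s4…s1 = 010 → error at position 2.
Flip position 2: 0110110 → 0010110
Read data bits from positions 3,5,6,7: 1110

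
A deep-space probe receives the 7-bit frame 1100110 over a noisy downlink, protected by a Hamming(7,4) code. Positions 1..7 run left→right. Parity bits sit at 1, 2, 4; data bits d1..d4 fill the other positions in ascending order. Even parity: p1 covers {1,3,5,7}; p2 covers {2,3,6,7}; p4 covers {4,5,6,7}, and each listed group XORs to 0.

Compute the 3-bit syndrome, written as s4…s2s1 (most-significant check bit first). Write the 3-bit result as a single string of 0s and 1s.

s1 (pos 1,3,5,7): 1⊕0⊕1⊕0 = 0
s2 (pos 2,3,6,7): 1⊕0⊕1⊕0 = 0
s4 (pos 4,5,6,7): 0⊕1⊕1⊕0 = 0
Syndrome s4…s1 = 000 → no error.

000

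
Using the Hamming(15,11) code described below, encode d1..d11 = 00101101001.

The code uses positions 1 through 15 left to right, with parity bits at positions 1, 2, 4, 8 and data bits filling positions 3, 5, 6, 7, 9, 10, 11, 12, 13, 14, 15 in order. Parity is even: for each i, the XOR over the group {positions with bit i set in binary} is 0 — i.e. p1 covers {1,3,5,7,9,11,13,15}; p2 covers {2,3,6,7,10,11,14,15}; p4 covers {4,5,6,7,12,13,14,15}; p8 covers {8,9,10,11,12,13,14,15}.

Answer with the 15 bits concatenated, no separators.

010101001101001

Place data at non-parity positions: p1 p2 0 p4 0 1 0 p8 1 1 0 1 0 0 1
p1 (pos 1,3,5,7,9,11,13,15): XOR of data positions = 0⊕0⊕0⊕1⊕0⊕0⊕1 = 0
p2 (pos 2,3,6,7,10,11,14,15): XOR of data positions = 0⊕1⊕0⊕1⊕0⊕0⊕1 = 1
p4 (pos 4,5,6,7,12,13,14,15): XOR of data positions = 0⊕1⊕0⊕1⊕0⊕0⊕1 = 1
p8 (pos 8,9,10,11,12,13,14,15): XOR of data positions = 1⊕1⊕0⊕1⊕0⊕0⊕1 = 0
Codeword: 010101001101001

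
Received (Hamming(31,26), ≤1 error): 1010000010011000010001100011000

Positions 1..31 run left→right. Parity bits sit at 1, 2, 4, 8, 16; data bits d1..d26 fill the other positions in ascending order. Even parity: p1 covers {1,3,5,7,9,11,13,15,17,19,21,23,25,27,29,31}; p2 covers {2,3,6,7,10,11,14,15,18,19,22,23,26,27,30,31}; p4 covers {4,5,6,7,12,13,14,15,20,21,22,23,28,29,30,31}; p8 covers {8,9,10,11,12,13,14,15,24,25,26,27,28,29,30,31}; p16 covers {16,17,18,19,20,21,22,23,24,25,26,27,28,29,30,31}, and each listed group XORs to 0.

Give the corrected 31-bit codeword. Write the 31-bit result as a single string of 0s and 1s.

s1 (pos 1,3,5,7,9,11,13,15,17,19,21,23,25,27,29,31): 1⊕1⊕0⊕0⊕1⊕0⊕1⊕0⊕0⊕0⊕0⊕1⊕0⊕1⊕0⊕0 = 0
s2 (pos 2,3,6,7,10,11,14,15,18,19,22,23,26,27,30,31): 0⊕1⊕0⊕0⊕0⊕0⊕0⊕0⊕1⊕0⊕1⊕1⊕0⊕1⊕0⊕0 = 1
s4 (pos 4,5,6,7,12,13,14,15,20,21,22,23,28,29,30,31): 0⊕0⊕0⊕0⊕1⊕1⊕0⊕0⊕0⊕0⊕1⊕1⊕1⊕0⊕0⊕0 = 1
s8 (pos 8,9,10,11,12,13,14,15,24,25,26,27,28,29,30,31): 0⊕1⊕0⊕0⊕1⊕1⊕0⊕0⊕0⊕0⊕0⊕1⊕1⊕0⊕0⊕0 = 1
s16 (pos 16,17,18,19,20,21,22,23,24,25,26,27,28,29,30,31): 0⊕0⊕1⊕0⊕0⊕0⊕1⊕1⊕0⊕0⊕0⊕1⊕1⊕0⊕0⊕0 = 1
Syndrome s16…s1 = 11110 → error at position 30.
Flip position 30: 1010000010011000010001100011000 → 1010000010011000010001100011010

1010000010011000010001100011010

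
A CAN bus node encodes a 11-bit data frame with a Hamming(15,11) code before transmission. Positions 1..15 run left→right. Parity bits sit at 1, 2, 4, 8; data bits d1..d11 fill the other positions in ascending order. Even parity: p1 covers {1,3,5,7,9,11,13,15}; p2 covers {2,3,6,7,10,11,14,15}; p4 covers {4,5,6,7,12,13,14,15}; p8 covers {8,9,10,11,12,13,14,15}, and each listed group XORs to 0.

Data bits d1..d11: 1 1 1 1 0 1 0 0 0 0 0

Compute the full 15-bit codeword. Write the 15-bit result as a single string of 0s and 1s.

101111110100000

Place data at non-parity positions: p1 p2 1 p4 1 1 1 p8 0 1 0 0 0 0 0
p1 (pos 1,3,5,7,9,11,13,15): XOR of data positions = 1⊕1⊕1⊕0⊕0⊕0⊕0 = 1
p2 (pos 2,3,6,7,10,11,14,15): XOR of data positions = 1⊕1⊕1⊕1⊕0⊕0⊕0 = 0
p4 (pos 4,5,6,7,12,13,14,15): XOR of data positions = 1⊕1⊕1⊕0⊕0⊕0⊕0 = 1
p8 (pos 8,9,10,11,12,13,14,15): XOR of data positions = 0⊕1⊕0⊕0⊕0⊕0⊕0 = 1
Codeword: 101111110100000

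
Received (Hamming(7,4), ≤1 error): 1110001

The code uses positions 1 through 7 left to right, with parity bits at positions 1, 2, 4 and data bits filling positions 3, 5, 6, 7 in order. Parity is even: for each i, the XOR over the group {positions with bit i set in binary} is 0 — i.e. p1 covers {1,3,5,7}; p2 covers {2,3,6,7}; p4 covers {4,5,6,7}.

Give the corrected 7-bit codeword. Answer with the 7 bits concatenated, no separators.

s1 (pos 1,3,5,7): 1⊕1⊕0⊕1 = 1
s2 (pos 2,3,6,7): 1⊕1⊕0⊕1 = 1
s4 (pos 4,5,6,7): 0⊕0⊕0⊕1 = 1
Syndrome s4…s1 = 111 → error at position 7.
Flip position 7: 1110001 → 1110000

1110000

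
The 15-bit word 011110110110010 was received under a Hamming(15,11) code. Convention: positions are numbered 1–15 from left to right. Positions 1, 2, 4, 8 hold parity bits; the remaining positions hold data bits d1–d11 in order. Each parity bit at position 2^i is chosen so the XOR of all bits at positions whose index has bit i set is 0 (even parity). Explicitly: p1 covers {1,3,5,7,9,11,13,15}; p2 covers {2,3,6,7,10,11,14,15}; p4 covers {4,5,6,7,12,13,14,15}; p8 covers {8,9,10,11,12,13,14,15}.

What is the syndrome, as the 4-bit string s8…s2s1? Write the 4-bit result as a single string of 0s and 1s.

s1 (pos 1,3,5,7,9,11,13,15): 0⊕1⊕1⊕1⊕0⊕1⊕0⊕0 = 0
s2 (pos 2,3,6,7,10,11,14,15): 1⊕1⊕0⊕1⊕1⊕1⊕1⊕0 = 0
s4 (pos 4,5,6,7,12,13,14,15): 1⊕1⊕0⊕1⊕0⊕0⊕1⊕0 = 0
s8 (pos 8,9,10,11,12,13,14,15): 1⊕0⊕1⊕1⊕0⊕0⊕1⊕0 = 0
Syndrome s8…s1 = 0000 → no error.

0000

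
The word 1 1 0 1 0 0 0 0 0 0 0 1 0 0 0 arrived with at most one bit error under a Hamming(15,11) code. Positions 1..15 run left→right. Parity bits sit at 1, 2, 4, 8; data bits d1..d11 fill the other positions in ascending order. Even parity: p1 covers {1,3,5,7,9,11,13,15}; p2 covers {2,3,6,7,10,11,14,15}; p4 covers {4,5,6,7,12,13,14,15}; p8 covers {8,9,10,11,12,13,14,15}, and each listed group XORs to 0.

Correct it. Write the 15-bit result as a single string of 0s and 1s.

110100000011000

s1 (pos 1,3,5,7,9,11,13,15): 1⊕0⊕0⊕0⊕0⊕0⊕0⊕0 = 1
s2 (pos 2,3,6,7,10,11,14,15): 1⊕0⊕0⊕0⊕0⊕0⊕0⊕0 = 1
s4 (pos 4,5,6,7,12,13,14,15): 1⊕0⊕0⊕0⊕1⊕0⊕0⊕0 = 0
s8 (pos 8,9,10,11,12,13,14,15): 0⊕0⊕0⊕0⊕1⊕0⊕0⊕0 = 1
Syndrome s8…s1 = 1011 → error at position 11.
Flip position 11: 110100000001000 → 110100000011000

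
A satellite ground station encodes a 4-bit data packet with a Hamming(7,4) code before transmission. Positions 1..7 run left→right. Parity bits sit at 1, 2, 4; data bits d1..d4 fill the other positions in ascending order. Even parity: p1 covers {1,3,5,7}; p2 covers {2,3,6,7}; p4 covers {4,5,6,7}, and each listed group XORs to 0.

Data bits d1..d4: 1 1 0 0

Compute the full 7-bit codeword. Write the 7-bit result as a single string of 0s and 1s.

0111100

Place data at non-parity positions: p1 p2 1 p4 1 0 0
p1 (pos 1,3,5,7): XOR of data positions = 1⊕1⊕0 = 0
p2 (pos 2,3,6,7): XOR of data positions = 1⊕0⊕0 = 1
p4 (pos 4,5,6,7): XOR of data positions = 1⊕0⊕0 = 1
Codeword: 0111100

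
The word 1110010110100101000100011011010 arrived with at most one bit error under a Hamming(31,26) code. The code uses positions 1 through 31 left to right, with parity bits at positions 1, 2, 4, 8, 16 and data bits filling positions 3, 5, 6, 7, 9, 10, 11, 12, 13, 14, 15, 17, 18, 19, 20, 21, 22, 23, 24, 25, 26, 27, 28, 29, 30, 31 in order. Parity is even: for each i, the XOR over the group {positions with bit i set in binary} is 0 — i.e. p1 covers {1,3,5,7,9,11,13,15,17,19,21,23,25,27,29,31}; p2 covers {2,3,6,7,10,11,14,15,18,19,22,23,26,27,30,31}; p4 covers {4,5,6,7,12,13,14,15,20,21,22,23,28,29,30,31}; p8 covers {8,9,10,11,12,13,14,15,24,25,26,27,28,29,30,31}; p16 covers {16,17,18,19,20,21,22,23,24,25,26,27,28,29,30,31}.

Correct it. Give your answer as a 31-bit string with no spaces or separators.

s1 (pos 1,3,5,7,9,11,13,15,17,19,21,23,25,27,29,31): 1⊕1⊕0⊕0⊕1⊕1⊕0⊕0⊕0⊕0⊕0⊕0⊕1⊕1⊕0⊕0 = 0
s2 (pos 2,3,6,7,10,11,14,15,18,19,22,23,26,27,30,31): 1⊕1⊕1⊕0⊕0⊕1⊕1⊕0⊕0⊕0⊕0⊕0⊕0⊕1⊕1⊕0 = 1
s4 (pos 4,5,6,7,12,13,14,15,20,21,22,23,28,29,30,31): 0⊕0⊕1⊕0⊕0⊕0⊕1⊕0⊕1⊕0⊕0⊕0⊕1⊕0⊕1⊕0 = 1
s8 (pos 8,9,10,11,12,13,14,15,24,25,26,27,28,29,30,31): 1⊕1⊕0⊕1⊕0⊕0⊕1⊕0⊕1⊕1⊕0⊕1⊕1⊕0⊕1⊕0 = 1
s16 (pos 16,17,18,19,20,21,22,23,24,25,26,27,28,29,30,31): 1⊕0⊕0⊕0⊕1⊕0⊕0⊕0⊕1⊕1⊕0⊕1⊕1⊕0⊕1⊕0 = 1
Syndrome s16…s1 = 11110 → error at position 30.
Flip position 30: 1110010110100101000100011011010 → 1110010110100101000100011011000

1110010110100101000100011011000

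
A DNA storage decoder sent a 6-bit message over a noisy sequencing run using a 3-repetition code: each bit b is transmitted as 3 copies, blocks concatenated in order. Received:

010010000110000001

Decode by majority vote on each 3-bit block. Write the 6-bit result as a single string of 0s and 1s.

Block 1 (010): 1 one → 0
Block 2 (010): 1 one → 0
Block 3 (000): 0 ones → 0
Block 4 (110): 2 ones → 1
Block 5 (000): 0 ones → 0
Block 6 (001): 1 one → 0

000100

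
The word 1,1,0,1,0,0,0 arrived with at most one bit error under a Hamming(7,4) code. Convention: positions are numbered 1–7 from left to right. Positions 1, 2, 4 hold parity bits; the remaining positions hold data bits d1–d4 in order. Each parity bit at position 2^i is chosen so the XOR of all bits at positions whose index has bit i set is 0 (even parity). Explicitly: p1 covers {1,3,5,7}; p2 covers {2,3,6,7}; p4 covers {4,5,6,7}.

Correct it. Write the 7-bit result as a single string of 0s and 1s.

s1 (pos 1,3,5,7): 1⊕0⊕0⊕0 = 1
s2 (pos 2,3,6,7): 1⊕0⊕0⊕0 = 1
s4 (pos 4,5,6,7): 1⊕0⊕0⊕0 = 1
Syndrome s4…s1 = 111 → error at position 7.
Flip position 7: 1101000 → 1101001

1101001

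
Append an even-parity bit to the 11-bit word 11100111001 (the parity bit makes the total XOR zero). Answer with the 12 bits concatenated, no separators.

XOR of the 11 data bits: 1⊕1⊕1⊕0⊕0⊕1⊕1⊕1⊕0⊕0⊕1 = 1
Parity bit = 1 (so all 12 bits XOR to 0).

111001110011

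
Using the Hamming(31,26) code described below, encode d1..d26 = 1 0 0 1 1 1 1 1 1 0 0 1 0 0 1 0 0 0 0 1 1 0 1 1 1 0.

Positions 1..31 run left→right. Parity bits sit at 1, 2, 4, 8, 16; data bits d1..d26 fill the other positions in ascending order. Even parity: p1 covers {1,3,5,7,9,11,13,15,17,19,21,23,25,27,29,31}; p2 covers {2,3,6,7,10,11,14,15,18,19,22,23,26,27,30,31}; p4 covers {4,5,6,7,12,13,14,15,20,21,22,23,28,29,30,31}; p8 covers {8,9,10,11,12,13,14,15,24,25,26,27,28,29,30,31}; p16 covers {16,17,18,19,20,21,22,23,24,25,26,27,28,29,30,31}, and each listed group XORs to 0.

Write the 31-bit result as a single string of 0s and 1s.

0011001011111001100100001101110

Place data at non-parity positions: p1 p2 1 p4 0 0 1 p8 1 1 1 1 1 0 0 p16 1 0 0 1 0 0 0 0 1 1 0 1 1 1 0
p1 (pos 1,3,5,7,9,11,13,15,17,19,21,23,25,27,29,31): XOR of data positions = 1⊕0⊕1⊕1⊕1⊕1⊕0⊕1⊕0⊕0⊕0⊕1⊕0⊕1⊕0 = 0
p2 (pos 2,3,6,7,10,11,14,15,18,19,22,23,26,27,30,31): XOR of data positions = 1⊕0⊕1⊕1⊕1⊕0⊕0⊕0⊕0⊕0⊕0⊕1⊕0⊕1⊕0 = 0
p4 (pos 4,5,6,7,12,13,14,15,20,21,22,23,28,29,30,31): XOR of data positions = 0⊕0⊕1⊕1⊕1⊕0⊕0⊕1⊕0⊕0⊕0⊕1⊕1⊕1⊕0 = 1
p8 (pos 8,9,10,11,12,13,14,15,24,25,26,27,28,29,30,31): XOR of data positions = 1⊕1⊕1⊕1⊕1⊕0⊕0⊕0⊕1⊕1⊕0⊕1⊕1⊕1⊕0 = 0
p16 (pos 16,17,18,19,20,21,22,23,24,25,26,27,28,29,30,31): XOR of data positions = 1⊕0⊕0⊕1⊕0⊕0⊕0⊕0⊕1⊕1⊕0⊕1⊕1⊕1⊕0 = 1
Codeword: 0011001011111001100100001101110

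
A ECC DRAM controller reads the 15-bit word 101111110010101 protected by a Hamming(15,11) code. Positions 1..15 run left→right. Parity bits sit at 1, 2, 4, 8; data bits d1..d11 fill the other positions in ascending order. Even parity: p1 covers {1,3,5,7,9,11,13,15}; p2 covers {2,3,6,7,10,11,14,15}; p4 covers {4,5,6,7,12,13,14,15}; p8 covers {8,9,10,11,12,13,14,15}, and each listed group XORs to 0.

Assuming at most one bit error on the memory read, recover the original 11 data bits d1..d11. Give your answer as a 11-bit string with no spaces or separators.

s1 (pos 1,3,5,7,9,11,13,15): 1⊕1⊕1⊕1⊕0⊕1⊕1⊕1 = 1
s2 (pos 2,3,6,7,10,11,14,15): 0⊕1⊕1⊕1⊕0⊕1⊕0⊕1 = 1
s4 (pos 4,5,6,7,12,13,14,15): 1⊕1⊕1⊕1⊕0⊕1⊕0⊕1 = 0
s8 (pos 8,9,10,11,12,13,14,15): 1⊕0⊕0⊕1⊕0⊕1⊕0⊕1 = 0
Syndrome s8…s1 = 0011 → error at position 3.
Flip position 3: 101111110010101 → 100111110010101
Read data bits from positions 3,5,6,7,9,10,11,12,13,14,15: 01110010101

01110010101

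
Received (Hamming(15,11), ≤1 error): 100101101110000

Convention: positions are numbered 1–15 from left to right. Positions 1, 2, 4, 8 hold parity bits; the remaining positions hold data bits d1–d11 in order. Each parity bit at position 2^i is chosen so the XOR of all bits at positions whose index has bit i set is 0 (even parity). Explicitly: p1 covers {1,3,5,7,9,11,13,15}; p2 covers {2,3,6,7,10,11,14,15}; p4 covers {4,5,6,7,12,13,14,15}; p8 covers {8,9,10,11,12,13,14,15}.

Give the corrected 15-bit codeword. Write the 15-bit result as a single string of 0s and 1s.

100101101111000

s1 (pos 1,3,5,7,9,11,13,15): 1⊕0⊕0⊕1⊕1⊕1⊕0⊕0 = 0
s2 (pos 2,3,6,7,10,11,14,15): 0⊕0⊕1⊕1⊕1⊕1⊕0⊕0 = 0
s4 (pos 4,5,6,7,12,13,14,15): 1⊕0⊕1⊕1⊕0⊕0⊕0⊕0 = 1
s8 (pos 8,9,10,11,12,13,14,15): 0⊕1⊕1⊕1⊕0⊕0⊕0⊕0 = 1
Syndrome s8…s1 = 1100 → error at position 12.
Flip position 12: 100101101110000 → 100101101111000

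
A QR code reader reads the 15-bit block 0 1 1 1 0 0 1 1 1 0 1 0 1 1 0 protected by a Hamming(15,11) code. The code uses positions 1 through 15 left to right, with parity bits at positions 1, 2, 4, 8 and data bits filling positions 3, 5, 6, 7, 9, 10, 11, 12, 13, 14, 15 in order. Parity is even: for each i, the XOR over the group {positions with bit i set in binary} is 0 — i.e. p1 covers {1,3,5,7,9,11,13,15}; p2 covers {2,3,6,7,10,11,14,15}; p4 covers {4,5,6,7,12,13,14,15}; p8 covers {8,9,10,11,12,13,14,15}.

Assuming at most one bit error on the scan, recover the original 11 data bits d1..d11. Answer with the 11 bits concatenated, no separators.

10011000110

s1 (pos 1,3,5,7,9,11,13,15): 0⊕1⊕0⊕1⊕1⊕1⊕1⊕0 = 1
s2 (pos 2,3,6,7,10,11,14,15): 1⊕1⊕0⊕1⊕0⊕1⊕1⊕0 = 1
s4 (pos 4,5,6,7,12,13,14,15): 1⊕0⊕0⊕1⊕0⊕1⊕1⊕0 = 0
s8 (pos 8,9,10,11,12,13,14,15): 1⊕1⊕0⊕1⊕0⊕1⊕1⊕0 = 1
Syndrome s8…s1 = 1011 → error at position 11.
Flip position 11: 011100111010110 → 011100111000110
Read data bits from positions 3,5,6,7,9,10,11,12,13,14,15: 10011000110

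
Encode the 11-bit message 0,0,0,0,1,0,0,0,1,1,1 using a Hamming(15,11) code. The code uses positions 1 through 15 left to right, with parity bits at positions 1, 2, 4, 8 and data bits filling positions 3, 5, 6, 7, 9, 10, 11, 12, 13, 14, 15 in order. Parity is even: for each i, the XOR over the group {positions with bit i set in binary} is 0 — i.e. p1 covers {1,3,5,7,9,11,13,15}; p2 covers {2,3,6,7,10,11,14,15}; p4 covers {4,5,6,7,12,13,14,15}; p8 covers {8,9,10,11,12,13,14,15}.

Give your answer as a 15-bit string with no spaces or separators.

100100001000111

Place data at non-parity positions: p1 p2 0 p4 0 0 0 p8 1 0 0 0 1 1 1
p1 (pos 1,3,5,7,9,11,13,15): XOR of data positions = 0⊕0⊕0⊕1⊕0⊕1⊕1 = 1
p2 (pos 2,3,6,7,10,11,14,15): XOR of data positions = 0⊕0⊕0⊕0⊕0⊕1⊕1 = 0
p4 (pos 4,5,6,7,12,13,14,15): XOR of data positions = 0⊕0⊕0⊕0⊕1⊕1⊕1 = 1
p8 (pos 8,9,10,11,12,13,14,15): XOR of data positions = 1⊕0⊕0⊕0⊕1⊕1⊕1 = 0
Codeword: 100100001000111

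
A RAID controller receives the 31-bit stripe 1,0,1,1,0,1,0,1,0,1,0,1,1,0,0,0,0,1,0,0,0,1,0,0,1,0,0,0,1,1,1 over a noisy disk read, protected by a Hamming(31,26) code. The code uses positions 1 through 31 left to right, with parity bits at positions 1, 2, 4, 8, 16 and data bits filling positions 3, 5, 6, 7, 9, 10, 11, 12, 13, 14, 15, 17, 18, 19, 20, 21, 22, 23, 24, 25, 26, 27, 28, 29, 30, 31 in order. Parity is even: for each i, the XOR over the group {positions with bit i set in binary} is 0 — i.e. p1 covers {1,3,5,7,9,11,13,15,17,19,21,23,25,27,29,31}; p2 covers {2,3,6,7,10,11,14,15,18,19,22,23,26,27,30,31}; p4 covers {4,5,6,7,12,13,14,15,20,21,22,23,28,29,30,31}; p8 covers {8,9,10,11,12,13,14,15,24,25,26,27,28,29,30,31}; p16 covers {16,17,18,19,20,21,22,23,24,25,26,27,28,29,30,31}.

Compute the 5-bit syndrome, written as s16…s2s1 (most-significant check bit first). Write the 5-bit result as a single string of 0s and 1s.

s1 (pos 1,3,5,7,9,11,13,15,17,19,21,23,25,27,29,31): 1⊕1⊕0⊕0⊕0⊕0⊕1⊕0⊕0⊕0⊕0⊕0⊕1⊕0⊕1⊕1 = 0
s2 (pos 2,3,6,7,10,11,14,15,18,19,22,23,26,27,30,31): 0⊕1⊕1⊕0⊕1⊕0⊕0⊕0⊕1⊕0⊕1⊕0⊕0⊕0⊕1⊕1 = 1
s4 (pos 4,5,6,7,12,13,14,15,20,21,22,23,28,29,30,31): 1⊕0⊕1⊕0⊕1⊕1⊕0⊕0⊕0⊕0⊕1⊕0⊕0⊕1⊕1⊕1 = 0
s8 (pos 8,9,10,11,12,13,14,15,24,25,26,27,28,29,30,31): 1⊕0⊕1⊕0⊕1⊕1⊕0⊕0⊕0⊕1⊕0⊕0⊕0⊕1⊕1⊕1 = 0
s16 (pos 16,17,18,19,20,21,22,23,24,25,26,27,28,29,30,31): 0⊕0⊕1⊕0⊕0⊕0⊕1⊕0⊕0⊕1⊕0⊕0⊕0⊕1⊕1⊕1 = 0
Syndrome s16…s1 = 00010 → error at position 2.

00010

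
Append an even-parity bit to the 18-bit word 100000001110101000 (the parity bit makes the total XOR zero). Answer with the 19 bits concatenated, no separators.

1000000011101010000

XOR of the 18 data bits: 1⊕0⊕0⊕0⊕0⊕0⊕0⊕0⊕1⊕1⊕1⊕0⊕1⊕0⊕1⊕0⊕0⊕0 = 0
Parity bit = 0 (so all 19 bits XOR to 0).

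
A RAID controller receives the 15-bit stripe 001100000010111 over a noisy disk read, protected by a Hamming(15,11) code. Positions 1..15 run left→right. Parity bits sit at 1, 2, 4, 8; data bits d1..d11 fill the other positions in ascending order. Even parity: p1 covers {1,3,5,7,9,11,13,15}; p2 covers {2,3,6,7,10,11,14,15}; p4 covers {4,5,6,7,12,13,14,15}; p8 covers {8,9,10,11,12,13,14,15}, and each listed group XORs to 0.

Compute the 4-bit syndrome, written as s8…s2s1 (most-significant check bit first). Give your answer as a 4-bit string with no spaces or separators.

s1 (pos 1,3,5,7,9,11,13,15): 0⊕1⊕0⊕0⊕0⊕1⊕1⊕1 = 0
s2 (pos 2,3,6,7,10,11,14,15): 0⊕1⊕0⊕0⊕0⊕1⊕1⊕1 = 0
s4 (pos 4,5,6,7,12,13,14,15): 1⊕0⊕0⊕0⊕0⊕1⊕1⊕1 = 0
s8 (pos 8,9,10,11,12,13,14,15): 0⊕0⊕0⊕1⊕0⊕1⊕1⊕1 = 0
Syndrome s8…s1 = 0000 → no error.

0000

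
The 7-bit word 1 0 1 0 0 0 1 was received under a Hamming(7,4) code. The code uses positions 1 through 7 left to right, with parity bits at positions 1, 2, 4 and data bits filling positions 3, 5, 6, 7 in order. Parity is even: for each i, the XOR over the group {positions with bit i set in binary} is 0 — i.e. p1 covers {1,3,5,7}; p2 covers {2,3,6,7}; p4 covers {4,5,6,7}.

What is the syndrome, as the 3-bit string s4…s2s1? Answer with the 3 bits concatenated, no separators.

101

s1 (pos 1,3,5,7): 1⊕1⊕0⊕1 = 1
s2 (pos 2,3,6,7): 0⊕1⊕0⊕1 = 0
s4 (pos 4,5,6,7): 0⊕0⊕0⊕1 = 1
Syndrome s4…s1 = 101 → error at position 5.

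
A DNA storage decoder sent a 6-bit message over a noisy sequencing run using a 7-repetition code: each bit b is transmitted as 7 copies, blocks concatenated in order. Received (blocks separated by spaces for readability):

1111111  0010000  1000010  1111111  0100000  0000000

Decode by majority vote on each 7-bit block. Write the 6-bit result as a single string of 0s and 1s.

100100

Block 1 (1111111): 7 ones → 1
Block 2 (0010000): 1 one → 0
Block 3 (1000010): 2 ones → 0
Block 4 (1111111): 7 ones → 1
Block 5 (0100000): 1 one → 0
Block 6 (0000000): 0 ones → 0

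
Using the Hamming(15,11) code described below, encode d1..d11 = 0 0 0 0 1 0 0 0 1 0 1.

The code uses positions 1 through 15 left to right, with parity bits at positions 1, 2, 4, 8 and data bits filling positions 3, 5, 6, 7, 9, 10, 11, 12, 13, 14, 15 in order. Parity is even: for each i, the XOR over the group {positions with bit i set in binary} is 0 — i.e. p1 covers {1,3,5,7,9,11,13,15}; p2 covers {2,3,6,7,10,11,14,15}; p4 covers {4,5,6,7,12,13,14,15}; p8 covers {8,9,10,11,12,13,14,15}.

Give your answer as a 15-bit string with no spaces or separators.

Place data at non-parity positions: p1 p2 0 p4 0 0 0 p8 1 0 0 0 1 0 1
p1 (pos 1,3,5,7,9,11,13,15): XOR of data positions = 0⊕0⊕0⊕1⊕0⊕1⊕1 = 1
p2 (pos 2,3,6,7,10,11,14,15): XOR of data positions = 0⊕0⊕0⊕0⊕0⊕0⊕1 = 1
p4 (pos 4,5,6,7,12,13,14,15): XOR of data positions = 0⊕0⊕0⊕0⊕1⊕0⊕1 = 0
p8 (pos 8,9,10,11,12,13,14,15): XOR of data positions = 1⊕0⊕0⊕0⊕1⊕0⊕1 = 1
Codeword: 110000011000101

110000011000101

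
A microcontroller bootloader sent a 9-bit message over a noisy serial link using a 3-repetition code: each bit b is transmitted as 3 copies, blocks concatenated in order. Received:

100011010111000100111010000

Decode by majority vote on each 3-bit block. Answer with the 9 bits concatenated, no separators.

010100100

Block 1 (100): 1 one → 0
Block 2 (011): 2 ones → 1
Block 3 (010): 1 one → 0
Block 4 (111): 3 ones → 1
Block 5 (000): 0 ones → 0
Block 6 (100): 1 one → 0
Block 7 (111): 3 ones → 1
Block 8 (010): 1 one → 0
Block 9 (000): 0 ones → 0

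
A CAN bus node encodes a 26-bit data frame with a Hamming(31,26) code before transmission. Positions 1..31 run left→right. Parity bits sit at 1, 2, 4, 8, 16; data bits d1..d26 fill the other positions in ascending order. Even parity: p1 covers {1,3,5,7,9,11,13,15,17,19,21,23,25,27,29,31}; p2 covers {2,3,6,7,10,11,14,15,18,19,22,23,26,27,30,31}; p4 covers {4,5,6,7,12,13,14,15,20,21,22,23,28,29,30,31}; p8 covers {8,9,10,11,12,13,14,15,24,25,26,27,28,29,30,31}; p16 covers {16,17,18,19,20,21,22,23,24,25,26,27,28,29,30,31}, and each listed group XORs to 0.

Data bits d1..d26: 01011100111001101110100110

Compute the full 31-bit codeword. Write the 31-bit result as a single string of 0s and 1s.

0100101111001110001101110100110

Place data at non-parity positions: p1 p2 0 p4 1 0 1 p8 1 1 0 0 1 1 1 p16 0 0 1 1 0 1 1 1 0 1 0 0 1 1 0
p1 (pos 1,3,5,7,9,11,13,15,17,19,21,23,25,27,29,31): XOR of data positions = 0⊕1⊕1⊕1⊕0⊕1⊕1⊕0⊕1⊕0⊕1⊕0⊕0⊕1⊕0 = 0
p2 (pos 2,3,6,7,10,11,14,15,18,19,22,23,26,27,30,31): XOR of data positions = 0⊕0⊕1⊕1⊕0⊕1⊕1⊕0⊕1⊕1⊕1⊕1⊕0⊕1⊕0 = 1
p4 (pos 4,5,6,7,12,13,14,15,20,21,22,23,28,29,30,31): XOR of data positions = 1⊕0⊕1⊕0⊕1⊕1⊕1⊕1⊕0⊕1⊕1⊕0⊕1⊕1⊕0 = 0
p8 (pos 8,9,10,11,12,13,14,15,24,25,26,27,28,29,30,31): XOR of data positions = 1⊕1⊕0⊕0⊕1⊕1⊕1⊕1⊕0⊕1⊕0⊕0⊕1⊕1⊕0 = 1
p16 (pos 16,17,18,19,20,21,22,23,24,25,26,27,28,29,30,31): XOR of data positions = 0⊕0⊕1⊕1⊕0⊕1⊕1⊕1⊕0⊕1⊕0⊕0⊕1⊕1⊕0 = 0
Codeword: 0100101111001110001101110100110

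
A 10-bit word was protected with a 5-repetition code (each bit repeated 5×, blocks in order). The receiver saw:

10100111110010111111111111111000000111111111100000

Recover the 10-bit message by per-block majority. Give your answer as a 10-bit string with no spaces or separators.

0101110110

Block 1 (10100): 2 ones → 0
Block 2 (11111): 5 ones → 1
Block 3 (00101): 2 ones → 0
Block 4 (11111): 5 ones → 1
Block 5 (11111): 5 ones → 1
Block 6 (11110): 4 ones → 1
Block 7 (00000): 0 ones → 0
Block 8 (11111): 5 ones → 1
Block 9 (11111): 5 ones → 1
Block 10 (00000): 0 ones → 0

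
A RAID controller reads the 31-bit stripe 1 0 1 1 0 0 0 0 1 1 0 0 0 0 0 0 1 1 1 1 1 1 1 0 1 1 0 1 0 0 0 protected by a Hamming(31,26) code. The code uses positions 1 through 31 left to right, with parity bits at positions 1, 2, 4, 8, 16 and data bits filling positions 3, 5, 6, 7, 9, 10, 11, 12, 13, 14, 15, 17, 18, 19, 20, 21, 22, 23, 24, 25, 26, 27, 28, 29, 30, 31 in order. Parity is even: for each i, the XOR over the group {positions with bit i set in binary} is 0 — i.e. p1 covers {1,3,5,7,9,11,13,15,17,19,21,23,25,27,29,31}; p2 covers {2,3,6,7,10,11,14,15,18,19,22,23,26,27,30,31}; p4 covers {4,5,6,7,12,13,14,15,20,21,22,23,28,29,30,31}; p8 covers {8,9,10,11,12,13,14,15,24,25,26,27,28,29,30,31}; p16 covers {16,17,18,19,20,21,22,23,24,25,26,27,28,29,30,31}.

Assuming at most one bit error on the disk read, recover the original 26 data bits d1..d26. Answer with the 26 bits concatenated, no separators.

s1 (pos 1,3,5,7,9,11,13,15,17,19,21,23,25,27,29,31): 1⊕1⊕0⊕0⊕1⊕0⊕0⊕0⊕1⊕1⊕1⊕1⊕1⊕0⊕0⊕0 = 0
s2 (pos 2,3,6,7,10,11,14,15,18,19,22,23,26,27,30,31): 0⊕1⊕0⊕0⊕1⊕0⊕0⊕0⊕1⊕1⊕1⊕1⊕1⊕0⊕0⊕0 = 1
s4 (pos 4,5,6,7,12,13,14,15,20,21,22,23,28,29,30,31): 1⊕0⊕0⊕0⊕0⊕0⊕0⊕0⊕1⊕1⊕1⊕1⊕1⊕0⊕0⊕0 = 0
s8 (pos 8,9,10,11,12,13,14,15,24,25,26,27,28,29,30,31): 0⊕1⊕1⊕0⊕0⊕0⊕0⊕0⊕0⊕1⊕1⊕0⊕1⊕0⊕0⊕0 = 1
s16 (pos 16,17,18,19,20,21,22,23,24,25,26,27,28,29,30,31): 0⊕1⊕1⊕1⊕1⊕1⊕1⊕1⊕0⊕1⊕1⊕0⊕1⊕0⊕0⊕0 = 0
Syndrome s16…s1 = 01010 → error at position 10.
Flip position 10: 1011000011000000111111101101000 → 1011000010000000111111101101000
Read data bits from positions 3,5,6,7,9,10,11,12,13,14,15,17,18,19,20,21,22,23,24,25,26,27,28,29,30,31: 10001000000111111101101000

10001000000111111101101000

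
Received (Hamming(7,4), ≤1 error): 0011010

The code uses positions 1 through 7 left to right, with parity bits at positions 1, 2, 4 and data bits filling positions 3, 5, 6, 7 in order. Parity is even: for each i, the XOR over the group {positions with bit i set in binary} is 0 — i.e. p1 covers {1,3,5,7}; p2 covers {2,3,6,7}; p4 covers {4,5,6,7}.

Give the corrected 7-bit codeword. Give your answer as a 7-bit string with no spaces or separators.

1011010

s1 (pos 1,3,5,7): 0⊕1⊕0⊕0 = 1
s2 (pos 2,3,6,7): 0⊕1⊕1⊕0 = 0
s4 (pos 4,5,6,7): 1⊕0⊕1⊕0 = 0
Syndrome s4…s1 = 001 → error at position 1.
Flip position 1: 0011010 → 1011010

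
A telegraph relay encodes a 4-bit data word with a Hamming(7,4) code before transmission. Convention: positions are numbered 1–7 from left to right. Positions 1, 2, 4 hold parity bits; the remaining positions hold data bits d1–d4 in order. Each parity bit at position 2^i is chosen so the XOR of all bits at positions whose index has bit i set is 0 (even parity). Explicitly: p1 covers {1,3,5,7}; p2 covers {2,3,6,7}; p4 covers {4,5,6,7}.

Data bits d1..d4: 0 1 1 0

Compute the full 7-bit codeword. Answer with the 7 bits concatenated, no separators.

Place data at non-parity positions: p1 p2 0 p4 1 1 0
p1 (pos 1,3,5,7): XOR of data positions = 0⊕1⊕0 = 1
p2 (pos 2,3,6,7): XOR of data positions = 0⊕1⊕0 = 1
p4 (pos 4,5,6,7): XOR of data positions = 1⊕1⊕0 = 0
Codeword: 1100110

1100110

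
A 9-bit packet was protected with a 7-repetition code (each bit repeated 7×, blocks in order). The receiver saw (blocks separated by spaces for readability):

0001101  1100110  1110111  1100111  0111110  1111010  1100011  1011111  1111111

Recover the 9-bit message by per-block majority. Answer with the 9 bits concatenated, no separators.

011111111

Block 1 (0001101): 3 ones → 0
Block 2 (1100110): 4 ones → 1
Block 3 (1110111): 6 ones → 1
Block 4 (1100111): 5 ones → 1
Block 5 (0111110): 5 ones → 1
Block 6 (1111010): 5 ones → 1
Block 7 (1100011): 4 ones → 1
Block 8 (1011111): 6 ones → 1
Block 9 (1111111): 7 ones → 1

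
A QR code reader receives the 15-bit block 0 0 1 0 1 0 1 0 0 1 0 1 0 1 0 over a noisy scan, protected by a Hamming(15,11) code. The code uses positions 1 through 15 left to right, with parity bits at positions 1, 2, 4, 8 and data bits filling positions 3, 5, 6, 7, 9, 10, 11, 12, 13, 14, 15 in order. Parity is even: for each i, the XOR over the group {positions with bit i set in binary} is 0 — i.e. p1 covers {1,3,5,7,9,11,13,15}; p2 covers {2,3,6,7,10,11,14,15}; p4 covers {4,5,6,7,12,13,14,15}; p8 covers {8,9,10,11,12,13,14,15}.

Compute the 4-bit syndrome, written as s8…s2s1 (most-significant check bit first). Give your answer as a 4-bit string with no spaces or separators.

1001

s1 (pos 1,3,5,7,9,11,13,15): 0⊕1⊕1⊕1⊕0⊕0⊕0⊕0 = 1
s2 (pos 2,3,6,7,10,11,14,15): 0⊕1⊕0⊕1⊕1⊕0⊕1⊕0 = 0
s4 (pos 4,5,6,7,12,13,14,15): 0⊕1⊕0⊕1⊕1⊕0⊕1⊕0 = 0
s8 (pos 8,9,10,11,12,13,14,15): 0⊕0⊕1⊕0⊕1⊕0⊕1⊕0 = 1
Syndrome s8…s1 = 1001 → error at position 9.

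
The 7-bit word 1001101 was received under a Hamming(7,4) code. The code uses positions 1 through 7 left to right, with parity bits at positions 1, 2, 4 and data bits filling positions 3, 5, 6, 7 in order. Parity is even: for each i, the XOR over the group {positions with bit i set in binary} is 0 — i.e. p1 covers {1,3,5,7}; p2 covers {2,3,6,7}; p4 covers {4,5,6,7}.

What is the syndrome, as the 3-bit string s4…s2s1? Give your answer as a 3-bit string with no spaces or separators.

111

s1 (pos 1,3,5,7): 1⊕0⊕1⊕1 = 1
s2 (pos 2,3,6,7): 0⊕0⊕0⊕1 = 1
s4 (pos 4,5,6,7): 1⊕1⊕0⊕1 = 1
Syndrome s4…s1 = 111 → error at position 7.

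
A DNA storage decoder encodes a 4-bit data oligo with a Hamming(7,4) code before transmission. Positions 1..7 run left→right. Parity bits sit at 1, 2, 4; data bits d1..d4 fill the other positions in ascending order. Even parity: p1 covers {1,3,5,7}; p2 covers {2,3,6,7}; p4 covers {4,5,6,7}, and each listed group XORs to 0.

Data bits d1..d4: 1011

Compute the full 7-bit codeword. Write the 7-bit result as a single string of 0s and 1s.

Place data at non-parity positions: p1 p2 1 p4 0 1 1
p1 (pos 1,3,5,7): XOR of data positions = 1⊕0⊕1 = 0
p2 (pos 2,3,6,7): XOR of data positions = 1⊕1⊕1 = 1
p4 (pos 4,5,6,7): XOR of data positions = 0⊕1⊕1 = 0
Codeword: 0110011

0110011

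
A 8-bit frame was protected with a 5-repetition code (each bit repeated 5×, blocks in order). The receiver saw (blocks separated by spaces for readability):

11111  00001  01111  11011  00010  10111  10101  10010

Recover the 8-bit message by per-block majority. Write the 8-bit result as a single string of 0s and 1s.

Block 1 (11111): 5 ones → 1
Block 2 (00001): 1 one → 0
Block 3 (01111): 4 ones → 1
Block 4 (11011): 4 ones → 1
Block 5 (00010): 1 one → 0
Block 6 (10111): 4 ones → 1
Block 7 (10101): 3 ones → 1
Block 8 (10010): 2 ones → 0

10110110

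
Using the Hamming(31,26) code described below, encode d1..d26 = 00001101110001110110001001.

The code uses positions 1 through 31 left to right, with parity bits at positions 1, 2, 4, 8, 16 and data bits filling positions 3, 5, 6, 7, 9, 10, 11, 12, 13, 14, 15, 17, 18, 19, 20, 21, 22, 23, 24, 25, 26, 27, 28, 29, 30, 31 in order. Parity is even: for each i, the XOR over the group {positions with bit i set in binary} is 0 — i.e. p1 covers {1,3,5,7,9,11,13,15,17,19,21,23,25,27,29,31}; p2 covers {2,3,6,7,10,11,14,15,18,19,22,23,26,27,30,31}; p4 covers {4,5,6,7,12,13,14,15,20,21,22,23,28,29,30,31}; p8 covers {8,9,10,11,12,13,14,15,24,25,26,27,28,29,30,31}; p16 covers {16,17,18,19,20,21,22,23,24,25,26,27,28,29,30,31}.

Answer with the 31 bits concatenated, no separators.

0100000011011101001110110001001

Place data at non-parity positions: p1 p2 0 p4 0 0 0 p8 1 1 0 1 1 1 0 p16 0 0 1 1 1 0 1 1 0 0 0 1 0 0 1
p1 (pos 1,3,5,7,9,11,13,15,17,19,21,23,25,27,29,31): XOR of data positions = 0⊕0⊕0⊕1⊕0⊕1⊕0⊕0⊕1⊕1⊕1⊕0⊕0⊕0⊕1 = 0
p2 (pos 2,3,6,7,10,11,14,15,18,19,22,23,26,27,30,31): XOR of data positions = 0⊕0⊕0⊕1⊕0⊕1⊕0⊕0⊕1⊕0⊕1⊕0⊕0⊕0⊕1 = 1
p4 (pos 4,5,6,7,12,13,14,15,20,21,22,23,28,29,30,31): XOR of data positions = 0⊕0⊕0⊕1⊕1⊕1⊕0⊕1⊕1⊕0⊕1⊕1⊕0⊕0⊕1 = 0
p8 (pos 8,9,10,11,12,13,14,15,24,25,26,27,28,29,30,31): XOR of data positions = 1⊕1⊕0⊕1⊕1⊕1⊕0⊕1⊕0⊕0⊕0⊕1⊕0⊕0⊕1 = 0
p16 (pos 16,17,18,19,20,21,22,23,24,25,26,27,28,29,30,31): XOR of data positions = 0⊕0⊕1⊕1⊕1⊕0⊕1⊕1⊕0⊕0⊕0⊕1⊕0⊕0⊕1 = 1
Codeword: 0100000011011101001110110001001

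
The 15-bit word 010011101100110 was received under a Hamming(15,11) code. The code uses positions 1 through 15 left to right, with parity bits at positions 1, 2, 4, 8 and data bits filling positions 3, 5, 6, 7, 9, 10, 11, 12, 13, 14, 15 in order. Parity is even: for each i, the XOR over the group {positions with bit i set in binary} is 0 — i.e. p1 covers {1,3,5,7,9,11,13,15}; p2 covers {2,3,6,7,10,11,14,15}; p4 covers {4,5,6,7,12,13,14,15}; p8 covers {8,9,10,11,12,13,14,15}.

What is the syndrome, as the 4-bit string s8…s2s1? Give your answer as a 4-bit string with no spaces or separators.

0110

s1 (pos 1,3,5,7,9,11,13,15): 0⊕0⊕1⊕1⊕1⊕0⊕1⊕0 = 0
s2 (pos 2,3,6,7,10,11,14,15): 1⊕0⊕1⊕1⊕1⊕0⊕1⊕0 = 1
s4 (pos 4,5,6,7,12,13,14,15): 0⊕1⊕1⊕1⊕0⊕1⊕1⊕0 = 1
s8 (pos 8,9,10,11,12,13,14,15): 0⊕1⊕1⊕0⊕0⊕1⊕1⊕0 = 0
Syndrome s8…s1 = 0110 → error at position 6.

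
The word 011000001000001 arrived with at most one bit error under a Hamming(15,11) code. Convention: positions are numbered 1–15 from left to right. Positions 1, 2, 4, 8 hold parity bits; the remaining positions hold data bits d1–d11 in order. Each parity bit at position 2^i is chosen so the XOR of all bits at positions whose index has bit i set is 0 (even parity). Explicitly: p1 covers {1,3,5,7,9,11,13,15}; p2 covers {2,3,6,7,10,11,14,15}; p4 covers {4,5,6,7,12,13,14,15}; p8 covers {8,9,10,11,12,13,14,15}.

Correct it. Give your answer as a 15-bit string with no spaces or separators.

s1 (pos 1,3,5,7,9,11,13,15): 0⊕1⊕0⊕0⊕1⊕0⊕0⊕1 = 1
s2 (pos 2,3,6,7,10,11,14,15): 1⊕1⊕0⊕0⊕0⊕0⊕0⊕1 = 1
s4 (pos 4,5,6,7,12,13,14,15): 0⊕0⊕0⊕0⊕0⊕0⊕0⊕1 = 1
s8 (pos 8,9,10,11,12,13,14,15): 0⊕1⊕0⊕0⊕0⊕0⊕0⊕1 = 0
Syndrome s8…s1 = 0111 → error at position 7.
Flip position 7: 011000001000001 → 011000101000001

011000101000001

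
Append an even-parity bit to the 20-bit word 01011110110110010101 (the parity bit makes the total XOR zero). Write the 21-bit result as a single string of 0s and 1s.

010111101101100101010

XOR of the 20 data bits: 0⊕1⊕0⊕1⊕1⊕1⊕1⊕0⊕1⊕1⊕0⊕1⊕1⊕0⊕0⊕1⊕0⊕1⊕0⊕1 = 0
Parity bit = 0 (so all 21 bits XOR to 0).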